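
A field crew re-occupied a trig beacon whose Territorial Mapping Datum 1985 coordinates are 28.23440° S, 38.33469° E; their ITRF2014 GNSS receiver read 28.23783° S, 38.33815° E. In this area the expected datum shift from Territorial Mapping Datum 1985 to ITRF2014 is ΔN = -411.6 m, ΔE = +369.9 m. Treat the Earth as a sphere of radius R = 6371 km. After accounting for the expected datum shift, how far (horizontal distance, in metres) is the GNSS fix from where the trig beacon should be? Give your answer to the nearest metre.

43 m

Observed coordinate differences: Δφ = -0.00343°, Δλ = +0.00346°.
Converting to metres (1° lat = 111195 m, cos φ = 0.881020): observed ΔN = -381.4 m, observed ΔE = 339.0 m.
Subtracting the expected shift leaves a residual of -381.4 − (-411.6) = 30.2 m north and 339.0 − (369.9) = -30.9 m east.
Residual distance = √(30.2² + (-30.9)²) = 43.2 m.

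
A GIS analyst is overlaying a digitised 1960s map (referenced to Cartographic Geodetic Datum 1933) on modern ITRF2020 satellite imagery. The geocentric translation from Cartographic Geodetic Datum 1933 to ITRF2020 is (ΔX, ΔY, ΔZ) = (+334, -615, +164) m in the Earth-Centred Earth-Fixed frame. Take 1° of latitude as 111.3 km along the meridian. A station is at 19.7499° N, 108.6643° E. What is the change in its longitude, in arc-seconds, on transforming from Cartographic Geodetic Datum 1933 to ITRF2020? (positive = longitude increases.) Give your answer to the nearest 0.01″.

sin φ = 0.337915, cos φ = 0.941177, sin λ = 0.947410, cos λ = -0.320023.
East component: ΔE = −sin λ·ΔX + cos λ·ΔY = −(0.947410)(334) + (-0.320023)(-615) = -119.62 m.
1° of latitude spans 111300 m; at latitude φ, 1° of longitude spans that × cos φ = 104753.0 m, so Δλ = -119.62 / 104753.0 × 3600 = -4.111″.

Δλ = -4.11″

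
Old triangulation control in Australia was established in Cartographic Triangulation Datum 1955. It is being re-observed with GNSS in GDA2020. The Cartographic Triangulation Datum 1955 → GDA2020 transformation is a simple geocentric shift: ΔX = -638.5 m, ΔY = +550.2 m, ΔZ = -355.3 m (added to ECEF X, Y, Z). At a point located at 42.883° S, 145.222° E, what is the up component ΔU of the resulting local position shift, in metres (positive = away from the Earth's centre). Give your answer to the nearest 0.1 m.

ΔU = 856.0 m

At φ = -42.883°, λ = 145.222°: sin φ = -0.680503, cos φ = 0.732745, sin λ = 0.570398, cos λ = -0.821368.
ΔU = cos φ cos λ·ΔX + cos φ sin λ·ΔY + sin φ·ΔZ = (0.732745)(-0.821368)(-638.5) + (0.732745)(0.570398)(550.2) + (-0.680503)(-355.3) = 856.03 m.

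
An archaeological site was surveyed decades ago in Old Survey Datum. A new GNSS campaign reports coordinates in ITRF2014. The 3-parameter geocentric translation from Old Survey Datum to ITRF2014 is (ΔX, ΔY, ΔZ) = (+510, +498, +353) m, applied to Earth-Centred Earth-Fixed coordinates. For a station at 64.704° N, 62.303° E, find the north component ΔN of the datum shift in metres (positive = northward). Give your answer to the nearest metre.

The local north axis is (−sin φ cos λ, −sin φ sin λ, cos φ), giving ΔN = -214.316 − 398.658 + 150.835 = -462.14 m.

ΔN = -462 m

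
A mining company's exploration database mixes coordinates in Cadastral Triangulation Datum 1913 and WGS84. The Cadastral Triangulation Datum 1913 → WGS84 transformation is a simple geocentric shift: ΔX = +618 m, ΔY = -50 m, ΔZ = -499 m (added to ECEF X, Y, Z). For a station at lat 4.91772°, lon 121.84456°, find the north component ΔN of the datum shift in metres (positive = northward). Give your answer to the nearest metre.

At φ = 4.91772°, λ = 121.84456°: sin φ = 0.085725, cos φ = 0.996319, sin λ = 0.849483, cos λ = -0.527617.
ΔN = −sin φ cos λ·ΔX − sin φ sin λ·ΔY + cos φ·ΔZ = −(0.085725)(-0.527617)(618) − (0.085725)(0.849483)(-50) + (0.996319)(-499) = -465.57 m.

ΔN = -466 m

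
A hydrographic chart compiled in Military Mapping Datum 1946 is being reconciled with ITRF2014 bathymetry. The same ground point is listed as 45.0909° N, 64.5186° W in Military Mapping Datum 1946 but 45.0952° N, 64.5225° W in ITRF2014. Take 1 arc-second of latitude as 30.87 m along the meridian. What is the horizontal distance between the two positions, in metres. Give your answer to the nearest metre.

567 m

Δφ = 45.0952° − 45.0909° = +0.0043°; Δλ = -64.5225° − -64.5186° = -0.0039°.
1° of latitude = 3600 × 30.87 = 111132 m.
ΔN = Δφ × 111132 = 477.9 m; ΔE = Δλ × 111132 × cos(45.0909°) = -0.0039 × 111132 × 0.705984 = -306.0 m.
Distance = √(ΔE² + ΔN²) = √((-306.0)² + 477.9²) = 567.4 m.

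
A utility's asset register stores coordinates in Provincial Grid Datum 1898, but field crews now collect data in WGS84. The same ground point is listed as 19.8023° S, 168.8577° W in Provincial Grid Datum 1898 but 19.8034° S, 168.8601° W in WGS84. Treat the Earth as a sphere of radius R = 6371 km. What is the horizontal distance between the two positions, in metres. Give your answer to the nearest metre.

279 m

Δφ = -19.8034° − -19.8023° = -0.0011°; Δλ = -168.8601° − -168.8577° = -0.0024°.
1° along a meridian = πR/180 = 111195 m.
ΔN = Δφ × 111195 = -122.3 m; ΔE = Δλ × 111195 × cos(-19.8023°) = -0.0024 × 111195 × 0.940867 = -251.1 m.
Distance = √(ΔE² + ΔN²) = √((-251.1)² + (-122.3)²) = 279.3 m.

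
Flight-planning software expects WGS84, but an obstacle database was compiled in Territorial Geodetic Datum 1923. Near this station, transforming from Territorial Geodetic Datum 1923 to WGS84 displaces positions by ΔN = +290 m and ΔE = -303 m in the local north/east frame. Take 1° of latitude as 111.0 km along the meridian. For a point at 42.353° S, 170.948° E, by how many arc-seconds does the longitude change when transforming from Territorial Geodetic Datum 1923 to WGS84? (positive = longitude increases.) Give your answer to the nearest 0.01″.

At latitude -42.353°, cos φ = 0.739008.
1° of longitude at this latitude = 111.0 × cos φ = 82.03 km, so Δλ = -303.0 / 82029.9 = -0.0036938° = -13.298″.

Δλ = -13.30″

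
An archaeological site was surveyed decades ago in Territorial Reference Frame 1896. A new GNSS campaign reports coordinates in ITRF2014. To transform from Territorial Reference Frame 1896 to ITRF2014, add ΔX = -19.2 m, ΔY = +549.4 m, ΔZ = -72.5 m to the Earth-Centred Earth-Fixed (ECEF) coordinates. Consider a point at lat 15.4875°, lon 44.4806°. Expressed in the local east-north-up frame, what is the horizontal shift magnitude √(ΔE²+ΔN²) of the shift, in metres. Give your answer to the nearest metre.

The local east axis at (φ, λ) is (−sin λ, cos λ, 0), so ΔE = −sin(44.4806°)·(-19.2) + cos(44.4806°)·549.4 = 405.44 m.
The local north axis is (−sin φ cos λ, −sin φ sin λ, cos φ), giving ΔN = 3.658 − 102.792 − 69.867 = -169.00 m.
Horizontal magnitude = √(ΔE² + ΔN²) = √(405.44² + (-169.00)²) = 439.26 m.

439 m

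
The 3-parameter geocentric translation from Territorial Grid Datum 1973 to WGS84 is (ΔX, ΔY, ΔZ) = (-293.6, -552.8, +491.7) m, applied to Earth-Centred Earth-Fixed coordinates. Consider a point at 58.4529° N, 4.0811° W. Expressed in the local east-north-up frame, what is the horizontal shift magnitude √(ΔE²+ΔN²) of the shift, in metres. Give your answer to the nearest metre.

743 m

The local east axis at (φ, λ) is (−sin λ, cos λ, 0), so ΔE = −sin(-4.0811°)·(-293.6) + cos(-4.0811°)·(-552.8) = -572.29 m.
The local north axis is (−sin φ cos λ, −sin φ sin λ, cos φ), giving ΔN = 249.575 − 33.528 + 257.257 = 473.30 m.
Horizontal magnitude = √(ΔE² + ΔN²) = √((-572.29)² + 473.30²) = 742.65 m.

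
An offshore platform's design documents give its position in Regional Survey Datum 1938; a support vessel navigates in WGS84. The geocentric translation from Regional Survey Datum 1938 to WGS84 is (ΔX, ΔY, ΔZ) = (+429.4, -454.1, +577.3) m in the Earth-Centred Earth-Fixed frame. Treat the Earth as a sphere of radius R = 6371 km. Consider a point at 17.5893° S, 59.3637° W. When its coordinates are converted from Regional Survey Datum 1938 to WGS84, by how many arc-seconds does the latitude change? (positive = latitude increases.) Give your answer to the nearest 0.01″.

Δφ = 23.78″

sin φ = -0.302192, cos φ = 0.953247, sin λ = -0.860419, cos λ = 0.509587.
North component: ΔN = −sin φ cos λ·ΔX − sin φ sin λ·ΔY + cos φ·ΔZ = −(-0.302192)(0.509587)(429.4) − (-0.302192)(-0.860419)(-454.1) + (0.953247)(577.3) = 734.51 m.
1° of latitude spans πR/180 = 111195 m, so Δφ = 734.51 / 111195 × 3600 = 23.780″.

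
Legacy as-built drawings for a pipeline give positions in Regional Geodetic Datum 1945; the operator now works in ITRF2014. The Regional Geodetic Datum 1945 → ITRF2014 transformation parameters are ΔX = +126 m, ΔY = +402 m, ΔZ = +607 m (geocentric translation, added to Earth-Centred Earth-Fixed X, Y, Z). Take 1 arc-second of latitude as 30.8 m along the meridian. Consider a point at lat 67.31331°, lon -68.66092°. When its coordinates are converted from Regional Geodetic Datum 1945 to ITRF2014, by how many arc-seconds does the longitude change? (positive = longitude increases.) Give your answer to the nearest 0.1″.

sin φ = 0.922628, cos φ = 0.385692, sin λ = -0.931443, cos λ = 0.363887.
East component: ΔE = −sin λ·ΔX + cos λ·ΔY = −(-0.931443)(126) + (0.363887)(402) = 263.64 m.
1° of latitude spans 3600 × 30.80 = 110880 m; at latitude φ, 1° of longitude spans that × cos φ = 42765.5 m, so Δλ = 263.64 / 42765.5 × 3600 = 22.194″.

Δλ = 22.2″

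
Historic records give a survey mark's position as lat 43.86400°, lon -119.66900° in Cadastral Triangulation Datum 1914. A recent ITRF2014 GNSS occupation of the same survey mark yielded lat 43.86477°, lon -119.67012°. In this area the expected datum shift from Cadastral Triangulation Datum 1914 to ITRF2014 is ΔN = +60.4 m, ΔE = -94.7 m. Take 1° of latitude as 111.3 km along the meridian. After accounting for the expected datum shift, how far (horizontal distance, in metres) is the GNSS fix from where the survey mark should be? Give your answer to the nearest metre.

Observed coordinate differences: Δφ = +0.00077°, Δλ = -0.00112°.
Converting to metres (1° lat = 111300 m, cos φ = 0.720987): observed ΔN = 85.7 m, observed ΔE = -89.9 m.
Subtracting the expected shift leaves a residual of 85.7 − (60.4) = 25.3 m north and -89.9 − (-94.7) = 4.8 m east.
Residual distance = √(25.3² + 4.8²) = 25.8 m.

26 m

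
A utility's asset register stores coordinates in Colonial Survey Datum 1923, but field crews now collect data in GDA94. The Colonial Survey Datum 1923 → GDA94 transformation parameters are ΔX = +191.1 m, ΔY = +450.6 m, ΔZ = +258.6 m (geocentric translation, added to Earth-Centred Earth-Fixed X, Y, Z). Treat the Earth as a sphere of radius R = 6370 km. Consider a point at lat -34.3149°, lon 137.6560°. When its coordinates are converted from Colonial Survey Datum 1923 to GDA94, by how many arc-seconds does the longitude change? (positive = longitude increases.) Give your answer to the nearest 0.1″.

Δλ = -18.1″

sin φ = -0.563741, cos φ = 0.825952, sin λ = 0.673580, cos λ = -0.739114.
East component: ΔE = −sin λ·ΔX + cos λ·ΔY = −(0.673580)(191.1) + (-0.739114)(450.6) = -461.77 m.
1° of latitude spans πR/180 = 111177 m; at latitude φ, 1° of longitude spans that × cos φ = 91827.2 m, so Δλ = -461.77 / 91827.2 × 3600 = -18.103″.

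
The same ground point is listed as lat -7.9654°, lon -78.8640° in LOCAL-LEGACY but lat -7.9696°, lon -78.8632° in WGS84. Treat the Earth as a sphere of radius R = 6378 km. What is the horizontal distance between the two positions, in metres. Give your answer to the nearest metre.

Δφ = -7.9696° − -7.9654° = -0.0042°; Δλ = -78.8632° − -78.8640° = +0.0008°.
1° along a meridian = πR/180 = 111317 m.
ΔN = Δφ × 111317 = -467.5 m; ΔE = Δλ × 111317 × cos(-7.9654°) = +0.0008 × 111317 × 0.990352 = 88.2 m.
Distance = √(ΔE² + ΔN²) = √(88.2² + (-467.5)²) = 475.8 m.

476 m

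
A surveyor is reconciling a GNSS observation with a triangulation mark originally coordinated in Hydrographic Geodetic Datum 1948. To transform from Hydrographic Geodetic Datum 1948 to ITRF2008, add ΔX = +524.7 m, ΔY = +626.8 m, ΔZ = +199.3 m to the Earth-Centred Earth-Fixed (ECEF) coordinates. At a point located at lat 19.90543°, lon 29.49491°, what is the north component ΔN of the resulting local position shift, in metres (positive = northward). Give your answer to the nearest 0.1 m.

At φ = 19.90543°, λ = 29.49491°: sin φ = 0.340469, cos φ = 0.940256, sin λ = 0.492346, cos λ = 0.870399.
ΔN = −sin φ cos λ·ΔX − sin φ sin λ·ΔY + cos φ·ΔZ = −(0.340469)(0.870399)(524.7) − (0.340469)(0.492346)(626.8) + (0.940256)(199.3) = -73.17 m.

ΔN = -73.2 m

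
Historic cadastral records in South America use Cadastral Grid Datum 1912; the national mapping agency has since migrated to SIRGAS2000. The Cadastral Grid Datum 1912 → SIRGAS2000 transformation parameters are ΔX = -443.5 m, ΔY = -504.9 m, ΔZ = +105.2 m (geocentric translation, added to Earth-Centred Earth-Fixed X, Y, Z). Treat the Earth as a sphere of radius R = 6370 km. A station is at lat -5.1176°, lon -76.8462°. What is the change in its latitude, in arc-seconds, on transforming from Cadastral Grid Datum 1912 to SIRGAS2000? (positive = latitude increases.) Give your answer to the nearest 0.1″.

sin φ = -0.089200, cos φ = 0.996014, sin λ = -0.973763, cos λ = 0.227566.
North component: ΔN = −sin φ cos λ·ΔX − sin φ sin λ·ΔY + cos φ·ΔZ = −(-0.089200)(0.227566)(-443.5) − (-0.089200)(-0.973763)(-504.9) + (0.996014)(105.2) = 139.63 m.
1° of latitude spans πR/180 = 111177 m, so Δφ = 139.63 / 111177 × 3600 = 4.521″.

Δφ = 4.5″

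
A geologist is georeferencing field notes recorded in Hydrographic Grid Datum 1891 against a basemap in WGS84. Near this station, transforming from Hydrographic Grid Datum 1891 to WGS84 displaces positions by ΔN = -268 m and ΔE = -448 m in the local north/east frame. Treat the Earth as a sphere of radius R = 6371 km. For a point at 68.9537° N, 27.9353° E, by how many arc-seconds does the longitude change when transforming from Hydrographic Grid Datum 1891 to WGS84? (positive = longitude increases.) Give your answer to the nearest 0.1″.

At latitude 68.9537°, cos φ = 0.359122.
One radian of longitude at latitude φ spans R cos φ, so Δλ = ΔE / (R cos φ) = -448.0 / (6371000 × 0.359122) = -1.9581e-04 rad = -40.388″.

Δλ = -40.4″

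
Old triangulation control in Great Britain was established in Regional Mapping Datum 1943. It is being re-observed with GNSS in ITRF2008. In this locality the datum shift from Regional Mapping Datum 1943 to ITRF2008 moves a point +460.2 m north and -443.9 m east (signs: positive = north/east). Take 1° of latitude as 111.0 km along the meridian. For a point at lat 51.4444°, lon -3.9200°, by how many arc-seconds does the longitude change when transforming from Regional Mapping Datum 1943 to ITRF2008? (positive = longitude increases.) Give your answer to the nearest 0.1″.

At latitude 51.4444°, cos φ = 0.623274.
1° of longitude at this latitude = 111.0 × cos φ = 69.18 km, so Δλ = -443.9 / 69183.4 = -0.0064163° = -23.099″.

Δλ = -23.1″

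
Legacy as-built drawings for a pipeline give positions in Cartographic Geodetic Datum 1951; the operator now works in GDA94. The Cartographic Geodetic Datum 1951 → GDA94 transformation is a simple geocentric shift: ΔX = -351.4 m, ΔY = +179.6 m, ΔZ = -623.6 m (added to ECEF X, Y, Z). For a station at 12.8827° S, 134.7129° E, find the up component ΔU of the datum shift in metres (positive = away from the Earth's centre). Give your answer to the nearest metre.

ΔU = 504 m

At φ = -12.8827°, λ = 134.7129°: sin φ = -0.222956, cos φ = 0.974829, sin λ = 0.710641, cos λ = -0.703555.
ΔU = cos φ cos λ·ΔX + cos φ sin λ·ΔY + sin φ·ΔZ = (0.974829)(-0.703555)(-351.4) + (0.974829)(0.710641)(179.6) + (-0.222956)(-623.6) = 504.46 m.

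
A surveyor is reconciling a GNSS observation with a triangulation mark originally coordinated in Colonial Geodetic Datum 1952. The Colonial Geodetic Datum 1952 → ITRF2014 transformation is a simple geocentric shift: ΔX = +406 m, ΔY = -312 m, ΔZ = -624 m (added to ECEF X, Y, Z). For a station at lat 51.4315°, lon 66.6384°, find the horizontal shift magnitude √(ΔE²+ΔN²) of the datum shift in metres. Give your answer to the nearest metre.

575 m

At φ = 51.4315°, λ = 66.6384°: sin φ = 0.781863, cos φ = 0.623450, sin λ = 0.918021, cos λ = 0.396533.
ΔE = −sin λ·ΔX + cos λ·ΔY = −(0.918021)·(406) + (0.396533)·(-312) = -496.43 m.
ΔN = −sin φ cos λ·ΔX − sin φ sin λ·ΔY + cos φ·ΔZ = −(0.781863)(0.396533)(406) − (0.781863)(0.918021)(-312) + (0.623450)(-624) = -290.96 m.
Horizontal magnitude = √(ΔE² + ΔN²) = √((-496.43)² + (-290.96)²) = 575.42 m.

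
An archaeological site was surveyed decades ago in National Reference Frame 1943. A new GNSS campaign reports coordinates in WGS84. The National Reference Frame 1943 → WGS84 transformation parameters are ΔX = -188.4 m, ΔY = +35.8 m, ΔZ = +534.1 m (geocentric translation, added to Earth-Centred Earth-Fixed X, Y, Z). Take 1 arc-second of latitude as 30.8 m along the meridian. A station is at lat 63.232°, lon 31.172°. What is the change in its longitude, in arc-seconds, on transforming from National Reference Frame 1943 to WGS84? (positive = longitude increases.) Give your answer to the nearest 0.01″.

Δλ = 9.24″

sin φ = 0.892837, cos φ = 0.450379, sin λ = 0.517609, cos λ = 0.855617.
East component: ΔE = −sin λ·ΔX + cos λ·ΔY = −(0.517609)(-188.4) + (0.855617)(35.8) = 128.15 m.
1° of latitude spans 3600 × 30.80 = 110880 m; at latitude φ, 1° of longitude spans that × cos φ = 49938.0 m, so Δλ = 128.15 / 49938.0 × 3600 = 9.238″.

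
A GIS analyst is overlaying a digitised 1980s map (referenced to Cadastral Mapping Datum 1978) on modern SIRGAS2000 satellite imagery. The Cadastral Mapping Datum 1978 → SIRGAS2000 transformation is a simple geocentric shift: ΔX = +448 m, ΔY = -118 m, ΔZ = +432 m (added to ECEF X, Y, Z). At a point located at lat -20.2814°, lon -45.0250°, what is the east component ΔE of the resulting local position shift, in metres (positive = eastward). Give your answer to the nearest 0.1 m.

At φ = -20.2814°, λ = -45.0250°: sin φ = -0.346631, cos φ = 0.938002, sin λ = -0.707415, cos λ = 0.706798.
ΔE = −sin λ·ΔX + cos λ·ΔY = −(-0.707415)·(448) + (0.706798)·(-118) = 233.52 m.

ΔE = 233.5 m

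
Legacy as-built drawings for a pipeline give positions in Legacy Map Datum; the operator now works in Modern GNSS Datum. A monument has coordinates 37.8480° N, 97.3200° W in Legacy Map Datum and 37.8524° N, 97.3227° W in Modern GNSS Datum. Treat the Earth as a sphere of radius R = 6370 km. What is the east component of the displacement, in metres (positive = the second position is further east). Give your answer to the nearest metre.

Δφ = 37.8524° − 37.8480° = +0.0044°; Δλ = -97.3227° − -97.3200° = -0.0027°.
1° along a meridian = πR/180 = 111177 m.
ΔN = Δφ × 111177 = 489.2 m; ΔE = Δλ × 111177 × cos(37.8480°) = -0.0027 × 111177 × 0.789641 = -237.0 m.

ΔE = -237 m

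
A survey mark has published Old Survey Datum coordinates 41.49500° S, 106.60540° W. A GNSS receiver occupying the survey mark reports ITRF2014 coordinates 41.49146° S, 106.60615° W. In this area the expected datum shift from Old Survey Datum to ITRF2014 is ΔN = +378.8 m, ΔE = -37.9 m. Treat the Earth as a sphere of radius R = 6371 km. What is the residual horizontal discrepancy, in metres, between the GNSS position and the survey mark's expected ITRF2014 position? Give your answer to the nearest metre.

Observed coordinate differences: Δφ = +0.00354°, Δλ = -0.00075°.
Converting to metres (1° lat = 111195 m, cos φ = 0.749014): observed ΔN = 393.6 m, observed ΔE = -62.5 m.
Subtracting the expected shift leaves a residual of 393.6 − (378.8) = 14.8 m north and -62.5 − (-37.9) = -24.6 m east.
Residual distance = √(14.8² + (-24.6)²) = 28.7 m.

29 m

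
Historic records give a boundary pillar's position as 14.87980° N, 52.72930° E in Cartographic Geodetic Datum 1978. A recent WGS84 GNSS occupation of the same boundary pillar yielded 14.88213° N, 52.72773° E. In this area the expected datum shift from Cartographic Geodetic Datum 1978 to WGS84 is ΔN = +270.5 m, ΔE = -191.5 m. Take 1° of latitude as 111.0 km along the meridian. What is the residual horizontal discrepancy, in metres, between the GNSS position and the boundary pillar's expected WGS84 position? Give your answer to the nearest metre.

26 m

Observed coordinate differences: Δφ = +0.00233°, Δλ = -0.00157°.
Converting to metres (1° lat = 111000 m, cos φ = 0.966467): observed ΔN = 258.6 m, observed ΔE = -168.4 m.
Subtracting the expected shift leaves a residual of 258.6 − (270.5) = -11.9 m north and -168.4 − (-191.5) = 23.1 m east.
Residual distance = √((-11.9)² + 23.1²) = 25.9 m.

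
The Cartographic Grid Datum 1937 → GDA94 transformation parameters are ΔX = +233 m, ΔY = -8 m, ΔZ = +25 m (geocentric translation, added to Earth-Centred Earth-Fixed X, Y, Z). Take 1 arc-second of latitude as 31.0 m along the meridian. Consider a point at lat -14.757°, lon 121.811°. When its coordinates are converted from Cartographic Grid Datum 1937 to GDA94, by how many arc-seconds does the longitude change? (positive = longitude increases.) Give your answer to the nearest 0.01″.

Δλ = -6.46″

sin φ = -0.254720, cos φ = 0.967015, sin λ = 0.849792, cos λ = -0.527119.
East component: ΔE = −sin λ·ΔX + cos λ·ΔY = −(0.849792)(233) + (-0.527119)(-8) = -193.78 m.
1° of latitude spans 3600 × 31.00 = 111600 m; at latitude φ, 1° of longitude spans that × cos φ = 107918.9 m, so Δλ = -193.78 / 107918.9 × 3600 = -6.464″.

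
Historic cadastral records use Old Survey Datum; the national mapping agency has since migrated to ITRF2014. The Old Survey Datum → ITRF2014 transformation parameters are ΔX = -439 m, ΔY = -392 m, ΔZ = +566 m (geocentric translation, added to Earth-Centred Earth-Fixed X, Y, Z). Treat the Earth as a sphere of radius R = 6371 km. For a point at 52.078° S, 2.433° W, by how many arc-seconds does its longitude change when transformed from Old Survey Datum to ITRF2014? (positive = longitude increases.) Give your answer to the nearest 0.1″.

sin φ = -0.788848, cos φ = 0.614588, sin λ = -0.042451, cos λ = 0.999099.
East component: ΔE = −sin λ·ΔX + cos λ·ΔY = −(-0.042451)(-439) + (0.999099)(-392) = -410.28 m.
1° of latitude spans πR/180 = 111195 m; at latitude φ, 1° of longitude spans that × cos φ = 68339.1 m, so Δλ = -410.28 / 68339.1 × 3600 = -21.613″.

Δλ = -21.6″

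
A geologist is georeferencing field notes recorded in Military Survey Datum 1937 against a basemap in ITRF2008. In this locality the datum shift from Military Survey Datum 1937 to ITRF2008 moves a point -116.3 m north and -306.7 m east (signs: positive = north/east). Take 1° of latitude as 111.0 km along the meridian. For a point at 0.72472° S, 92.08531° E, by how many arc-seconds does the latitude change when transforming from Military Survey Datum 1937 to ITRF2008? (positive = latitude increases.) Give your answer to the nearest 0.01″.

Δφ = -3.77″

1° of latitude = 111.0 km, so Δφ = -116.3 / 111000 = -0.0010477° = -3.772″.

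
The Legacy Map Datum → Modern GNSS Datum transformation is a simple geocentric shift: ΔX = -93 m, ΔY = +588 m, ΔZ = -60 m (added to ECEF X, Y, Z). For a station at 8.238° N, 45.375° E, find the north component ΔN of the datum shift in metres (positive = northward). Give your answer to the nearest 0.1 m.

ΔN = -110.0 m

At φ = 8.238°, λ = 45.375°: sin φ = 0.143285, cos φ = 0.989681, sin λ = 0.711720, cos λ = 0.702464.
ΔN = −sin φ cos λ·ΔX − sin φ sin λ·ΔY + cos φ·ΔZ = −(0.143285)(0.702464)(-93) − (0.143285)(0.711720)(588) + (0.989681)(-60) = -109.98 m.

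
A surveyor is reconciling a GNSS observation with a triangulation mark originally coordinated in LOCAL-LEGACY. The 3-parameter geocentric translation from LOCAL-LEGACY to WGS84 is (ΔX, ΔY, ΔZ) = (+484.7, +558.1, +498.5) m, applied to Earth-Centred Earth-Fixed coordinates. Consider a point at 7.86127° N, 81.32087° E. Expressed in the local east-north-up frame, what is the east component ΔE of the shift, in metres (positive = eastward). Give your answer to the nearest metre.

ΔE = -395 m

At φ = 7.86127°, λ = 81.32087°: sin φ = 0.136775, cos φ = 0.990602, sin λ = 0.988549, cos λ = 0.150901.
ΔE = −sin λ·ΔX + cos λ·ΔY = −(0.988549)·(484.7) + (0.150901)·(558.1) = -394.93 m.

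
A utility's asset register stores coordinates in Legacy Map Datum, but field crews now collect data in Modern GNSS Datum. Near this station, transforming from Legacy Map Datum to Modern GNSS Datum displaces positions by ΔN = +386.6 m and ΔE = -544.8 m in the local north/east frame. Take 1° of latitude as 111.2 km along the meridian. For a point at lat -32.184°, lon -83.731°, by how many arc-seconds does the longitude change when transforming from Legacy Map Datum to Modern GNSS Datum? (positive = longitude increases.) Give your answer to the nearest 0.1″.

At latitude -32.184°, cos φ = 0.846342.
1° of longitude at this latitude = 111.2 × cos φ = 94.11 km, so Δλ = -544.8 / 94113.2 = -0.0057888° = -20.840″.

Δλ = -20.8″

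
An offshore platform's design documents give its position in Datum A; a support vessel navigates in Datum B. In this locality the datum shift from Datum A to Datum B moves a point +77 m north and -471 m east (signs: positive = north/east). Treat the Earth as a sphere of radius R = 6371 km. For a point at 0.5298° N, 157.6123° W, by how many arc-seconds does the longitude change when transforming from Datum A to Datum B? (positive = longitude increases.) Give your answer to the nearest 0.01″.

Δλ = -15.25″

At latitude 0.5298°, cos φ = 0.999957.
One radian of longitude at latitude φ spans R cos φ, so Δλ = ΔE / (R cos φ) = -471.0 / (6371000 × 0.999957) = -7.3932e-05 rad = -15.250″.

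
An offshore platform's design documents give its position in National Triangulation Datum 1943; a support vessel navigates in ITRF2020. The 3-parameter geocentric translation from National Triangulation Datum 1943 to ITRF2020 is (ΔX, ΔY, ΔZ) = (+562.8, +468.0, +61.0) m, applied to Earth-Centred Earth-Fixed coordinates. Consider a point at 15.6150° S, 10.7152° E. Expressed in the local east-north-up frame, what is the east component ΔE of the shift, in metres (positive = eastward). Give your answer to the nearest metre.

At φ = -15.6150°, λ = 10.7152°: sin φ = -0.269172, cos φ = 0.963092, sin λ = 0.185927, cos λ = 0.982564.
ΔE = −sin λ·ΔX + cos λ·ΔY = −(0.185927)·(562.8) + (0.982564)·(468.0) = 355.20 m.

ΔE = 355 m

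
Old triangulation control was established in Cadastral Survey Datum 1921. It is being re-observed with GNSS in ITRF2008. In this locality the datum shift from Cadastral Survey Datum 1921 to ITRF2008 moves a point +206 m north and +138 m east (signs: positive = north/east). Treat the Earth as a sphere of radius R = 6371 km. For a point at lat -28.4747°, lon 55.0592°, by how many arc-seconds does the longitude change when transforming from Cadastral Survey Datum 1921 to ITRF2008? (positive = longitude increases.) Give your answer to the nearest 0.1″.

Δλ = 5.1″

At latitude -28.4747°, cos φ = 0.879028.
One radian of longitude at latitude φ spans R cos φ, so Δλ = ΔE / (R cos φ) = 138.0 / (6371000 × 0.879028) = 2.4642e-05 rad = 5.083″.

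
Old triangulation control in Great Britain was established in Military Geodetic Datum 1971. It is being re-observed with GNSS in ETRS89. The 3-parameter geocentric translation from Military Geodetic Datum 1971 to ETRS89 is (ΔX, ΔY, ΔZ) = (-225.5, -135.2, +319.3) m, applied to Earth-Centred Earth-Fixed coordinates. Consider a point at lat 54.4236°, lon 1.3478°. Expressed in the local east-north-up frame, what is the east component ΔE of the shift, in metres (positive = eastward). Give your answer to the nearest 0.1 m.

ΔE = -129.9 m

The local east axis at (φ, λ) is (−sin λ, cos λ, 0), so ΔE = −sin(1.3478°)·(-225.5) + cos(1.3478°)·(-135.2) = -129.86 m.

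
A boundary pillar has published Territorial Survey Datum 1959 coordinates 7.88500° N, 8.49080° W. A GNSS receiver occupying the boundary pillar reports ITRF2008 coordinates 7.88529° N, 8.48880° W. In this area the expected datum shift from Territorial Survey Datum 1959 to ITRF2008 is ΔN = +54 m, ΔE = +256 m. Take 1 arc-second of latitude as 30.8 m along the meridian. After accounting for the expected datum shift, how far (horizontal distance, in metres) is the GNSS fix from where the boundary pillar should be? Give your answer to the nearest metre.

42 m

Observed coordinate differences: Δφ = +0.00029°, Δλ = +0.00200°.
Converting to metres (1° lat = 110880 m, cos φ = 0.990545): observed ΔN = 32.2 m, observed ΔE = 219.7 m.
Subtracting the expected shift leaves a residual of 32.2 − (54) = -21.8 m north and 219.7 − (256) = -36.3 m east.
Residual distance = √((-21.8)² + (-36.3)²) = 42.4 m.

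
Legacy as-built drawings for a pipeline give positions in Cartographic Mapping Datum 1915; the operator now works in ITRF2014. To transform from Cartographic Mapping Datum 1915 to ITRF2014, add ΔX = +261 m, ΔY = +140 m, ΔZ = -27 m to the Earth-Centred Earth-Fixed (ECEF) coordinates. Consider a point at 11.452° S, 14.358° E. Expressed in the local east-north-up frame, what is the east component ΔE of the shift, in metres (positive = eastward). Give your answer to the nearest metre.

ΔE = 71 m

The local east axis at (φ, λ) is (−sin λ, cos λ, 0), so ΔE = −sin(14.358°)·261 + cos(14.358°)·140 = 70.90 m.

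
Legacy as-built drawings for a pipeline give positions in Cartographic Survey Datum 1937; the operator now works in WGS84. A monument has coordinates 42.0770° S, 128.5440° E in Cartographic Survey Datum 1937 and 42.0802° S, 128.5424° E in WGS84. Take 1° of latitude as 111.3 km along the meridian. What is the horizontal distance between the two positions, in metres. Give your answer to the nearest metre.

Δφ = -42.0802° − -42.0770° = -0.0032°; Δλ = 128.5424° − 128.5440° = -0.0016°.
ΔN = Δφ × 111300 = -356.2 m; ΔE = Δλ × 111300 × cos(-42.0770°) = -0.0016 × 111300 × 0.742245 = -132.2 m.
Distance = √(ΔE² + ΔN²) = √((-132.2)² + (-356.2)²) = 379.9 m.

380 m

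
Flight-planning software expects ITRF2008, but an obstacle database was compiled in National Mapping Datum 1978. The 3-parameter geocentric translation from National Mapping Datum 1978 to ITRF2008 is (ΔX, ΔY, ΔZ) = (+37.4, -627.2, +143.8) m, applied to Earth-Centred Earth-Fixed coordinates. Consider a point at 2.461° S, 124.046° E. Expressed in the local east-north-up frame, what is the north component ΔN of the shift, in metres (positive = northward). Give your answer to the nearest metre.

At φ = -2.461°, λ = 124.046°: sin φ = -0.042939, cos φ = 0.999078, sin λ = 0.828588, cos λ = -0.559858.
ΔN = −sin φ cos λ·ΔX − sin φ sin λ·ΔY + cos φ·ΔZ = −(-0.042939)(-0.559858)(37.4) − (-0.042939)(0.828588)(-627.2) + (0.999078)(143.8) = 120.45 m.

ΔN = 120 m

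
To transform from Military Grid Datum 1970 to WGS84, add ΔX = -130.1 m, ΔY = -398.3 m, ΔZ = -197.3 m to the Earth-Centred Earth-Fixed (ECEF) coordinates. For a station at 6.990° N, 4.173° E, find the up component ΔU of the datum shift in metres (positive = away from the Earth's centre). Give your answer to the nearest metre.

The local up (radial) axis is (cos φ cos λ, cos φ sin λ, sin φ), giving ΔU = -128.791 − 28.768 − 24.011 = -181.57 m.

ΔU = -182 m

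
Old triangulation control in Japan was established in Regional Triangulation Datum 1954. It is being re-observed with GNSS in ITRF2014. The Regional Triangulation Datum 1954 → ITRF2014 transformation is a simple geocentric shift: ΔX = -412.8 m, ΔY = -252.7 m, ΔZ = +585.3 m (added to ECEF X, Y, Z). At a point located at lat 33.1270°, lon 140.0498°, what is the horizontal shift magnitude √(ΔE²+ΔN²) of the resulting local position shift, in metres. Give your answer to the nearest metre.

At φ = 33.1270°, λ = 140.0498°: sin φ = 0.546497, cos φ = 0.837461, sin λ = 0.642122, cos λ = -0.766603.
ΔE = −sin λ·ΔX + cos λ·ΔY = −(0.642122)·(-412.8) + (-0.766603)·(-252.7) = 458.79 m.
ΔN = −sin φ cos λ·ΔX − sin φ sin λ·ΔY + cos φ·ΔZ = −(0.546497)(-0.766603)(-412.8) − (0.546497)(0.642122)(-252.7) + (0.837461)(585.3) = 405.90 m.
Horizontal magnitude = √(ΔE² + ΔN²) = √(458.79² + 405.90²) = 612.57 m.

613 m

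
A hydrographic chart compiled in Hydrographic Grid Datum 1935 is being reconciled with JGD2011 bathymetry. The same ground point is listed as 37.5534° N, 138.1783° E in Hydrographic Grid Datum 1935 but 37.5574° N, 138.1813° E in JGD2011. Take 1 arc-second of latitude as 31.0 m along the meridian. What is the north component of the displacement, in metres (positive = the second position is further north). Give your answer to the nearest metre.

ΔN = 446 m

Δφ = 37.5574° − 37.5534° = +0.0040°; Δλ = 138.1813° − 138.1783° = +0.0030°.
1° of latitude = 3600 × 31.00 = 111600 m.
ΔN = Δφ × 111600 = 446.4 m; ΔE = Δλ × 111600 × cos(37.5534°) = +0.0030 × 111600 × 0.792786 = 265.4 m.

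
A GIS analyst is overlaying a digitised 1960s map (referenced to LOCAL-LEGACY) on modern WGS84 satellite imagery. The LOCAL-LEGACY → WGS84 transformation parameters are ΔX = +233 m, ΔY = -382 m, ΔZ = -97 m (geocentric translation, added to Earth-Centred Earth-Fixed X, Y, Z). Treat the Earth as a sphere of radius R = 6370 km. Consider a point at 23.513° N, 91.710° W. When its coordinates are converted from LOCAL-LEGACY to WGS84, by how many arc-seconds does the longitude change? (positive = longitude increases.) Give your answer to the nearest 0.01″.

Δλ = 8.63″

sin φ = 0.398957, cos φ = 0.916970, sin λ = -0.999555, cos λ = -0.029841.
East component: ΔE = −sin λ·ΔX + cos λ·ΔY = −(-0.999555)(233) + (-0.029841)(-382) = 244.30 m.
1° of latitude spans πR/180 = 111177 m; at latitude φ, 1° of longitude spans that × cos φ = 101946.4 m, so Δλ = 244.30 / 101946.4 × 3600 = 8.627″.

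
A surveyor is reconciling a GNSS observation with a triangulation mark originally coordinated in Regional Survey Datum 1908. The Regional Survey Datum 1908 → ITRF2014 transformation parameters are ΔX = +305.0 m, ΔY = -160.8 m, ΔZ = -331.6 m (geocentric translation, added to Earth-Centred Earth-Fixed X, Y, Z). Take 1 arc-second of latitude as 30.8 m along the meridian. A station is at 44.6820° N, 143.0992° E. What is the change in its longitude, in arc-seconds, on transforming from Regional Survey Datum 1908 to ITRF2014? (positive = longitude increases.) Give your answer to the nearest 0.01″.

sin φ = 0.703171, cos φ = 0.711020, sin λ = 0.600431, cos λ = -0.799676.
East component: ΔE = −sin λ·ΔX + cos λ·ΔY = −(0.600431)(305.0) + (-0.799676)(-160.8) = -54.54 m.
1° of latitude spans 3600 × 30.80 = 110880 m; at latitude φ, 1° of longitude spans that × cos φ = 78837.9 m, so Δλ = -54.54 / 78837.9 × 3600 = -2.491″.

Δλ = -2.49″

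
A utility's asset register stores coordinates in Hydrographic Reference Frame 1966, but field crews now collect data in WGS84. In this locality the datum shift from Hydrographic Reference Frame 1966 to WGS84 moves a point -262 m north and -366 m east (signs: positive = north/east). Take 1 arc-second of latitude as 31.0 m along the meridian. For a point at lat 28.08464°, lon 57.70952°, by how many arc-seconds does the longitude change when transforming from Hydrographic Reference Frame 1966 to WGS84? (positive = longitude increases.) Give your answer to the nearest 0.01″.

At latitude 28.08464°, cos φ = 0.882253.
1″ of longitude at this latitude = 31.00 × cos φ = 27.3498 m, so Δλ = -366.0 / 27.3498 = -13.382″.

Δλ = -13.38″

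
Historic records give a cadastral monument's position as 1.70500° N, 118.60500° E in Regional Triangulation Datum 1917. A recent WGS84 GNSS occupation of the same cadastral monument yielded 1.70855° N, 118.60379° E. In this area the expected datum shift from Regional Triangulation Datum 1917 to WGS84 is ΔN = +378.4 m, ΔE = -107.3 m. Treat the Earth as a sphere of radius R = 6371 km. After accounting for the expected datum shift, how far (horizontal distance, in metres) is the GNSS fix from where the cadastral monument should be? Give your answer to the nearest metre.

Observed coordinate differences: Δφ = +0.00355°, Δλ = -0.00121°.
Converting to metres (1° lat = 111195 m, cos φ = 0.999557): observed ΔN = 394.7 m, observed ΔE = -134.5 m.
Subtracting the expected shift leaves a residual of 394.7 − (378.4) = 16.3 m north and -134.5 − (-107.3) = -27.2 m east.
Residual distance = √(16.3² + (-27.2)²) = 31.7 m.

32 m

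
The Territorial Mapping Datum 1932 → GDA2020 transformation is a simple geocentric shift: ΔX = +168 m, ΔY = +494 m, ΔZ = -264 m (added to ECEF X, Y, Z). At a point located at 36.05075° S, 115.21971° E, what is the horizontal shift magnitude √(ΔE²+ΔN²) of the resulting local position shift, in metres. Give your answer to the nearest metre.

The local east axis at (φ, λ) is (−sin λ, cos λ, 0), so ΔE = −sin(115.21971°)·168 + cos(115.21971°)·494 = -362.48 m.
The local north axis is (−sin φ cos λ, −sin φ sin λ, cos φ), giving ΔN = -42.127 + 263.009 − 213.443 = 7.44 m.
Horizontal magnitude = √(ΔE² + ΔN²) = √((-362.48)² + 7.44²) = 362.55 m.

363 m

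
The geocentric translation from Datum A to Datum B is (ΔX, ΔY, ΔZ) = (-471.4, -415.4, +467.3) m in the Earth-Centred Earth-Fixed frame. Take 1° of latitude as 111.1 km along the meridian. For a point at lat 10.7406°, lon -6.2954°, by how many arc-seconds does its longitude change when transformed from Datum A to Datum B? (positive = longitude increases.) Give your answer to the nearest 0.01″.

Δλ = -15.32″

sin φ = 0.186363, cos φ = 0.982481, sin λ = -0.109655, cos λ = 0.993970.
East component: ΔE = −sin λ·ΔX + cos λ·ΔY = −(-0.109655)(-471.4) + (0.993970)(-415.4) = -464.59 m.
1° of latitude spans 111100 m; at latitude φ, 1° of longitude spans that × cos φ = 109153.6 m, so Δλ = -464.59 / 109153.6 × 3600 = -15.323″.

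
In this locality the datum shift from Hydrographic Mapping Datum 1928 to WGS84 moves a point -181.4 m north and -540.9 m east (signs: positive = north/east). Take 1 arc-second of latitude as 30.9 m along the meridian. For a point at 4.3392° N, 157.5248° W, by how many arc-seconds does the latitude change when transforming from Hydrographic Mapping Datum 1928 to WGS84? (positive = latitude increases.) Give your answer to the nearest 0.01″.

1″ of latitude = 30.90 m, so Δφ = -181.4 / 30.90 = -5.871″.

Δφ = -5.87″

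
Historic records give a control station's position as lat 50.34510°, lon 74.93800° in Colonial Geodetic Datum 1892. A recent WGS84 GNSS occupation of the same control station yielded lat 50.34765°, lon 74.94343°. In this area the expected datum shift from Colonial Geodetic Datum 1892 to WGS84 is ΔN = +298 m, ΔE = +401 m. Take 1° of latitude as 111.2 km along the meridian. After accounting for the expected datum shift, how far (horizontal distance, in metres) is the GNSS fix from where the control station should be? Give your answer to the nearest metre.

Observed coordinate differences: Δφ = +0.00255°, Δλ = +0.00543°.
Converting to metres (1° lat = 111200 m, cos φ = 0.638162): observed ΔN = 283.6 m, observed ΔE = 385.3 m.
Subtracting the expected shift leaves a residual of 283.6 − (298) = -14.4 m north and 385.3 − (401) = -15.7 m east.
Residual distance = √((-14.4)² + (-15.7)²) = 21.3 m.

21 m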